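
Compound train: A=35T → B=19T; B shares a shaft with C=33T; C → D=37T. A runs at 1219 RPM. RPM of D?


Stage 1: RPM_B = RPM_A × t_A/t_B = 1219 × 35/19 = 42665/19 ≈ 2245.53
B and C share a shaft → RPM_C = RPM_B
Stage 2: RPM_D = RPM_C × t_C/t_D = RPM_A × (t_A×t_C)/(t_B×t_D)
Overall ratio = (35×33)/(19×37) = 1155/703
RPM_D = 1219 × 1155/703 = 1407945/703
≈ 2002.77 RPM

2002.77 RPM


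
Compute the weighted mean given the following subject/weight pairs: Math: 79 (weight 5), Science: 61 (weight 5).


Numerator = 79×5 + 61×5
= 395 + 305
= 700
Total weight = 10
Weighted avg = 700/10
= 70.00

70.00


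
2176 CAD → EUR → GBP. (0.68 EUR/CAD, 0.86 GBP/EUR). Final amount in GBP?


Step 1: 2176 CAD × 0.68 = 1479.68 EUR
Step 2: 1479.68 EUR × 0.86 = 1272.52 GBP
Implied rate CAD→GBP = 0.68 × 0.86 = 0.5848
= 1272.52 GBP

1272.52 GBP


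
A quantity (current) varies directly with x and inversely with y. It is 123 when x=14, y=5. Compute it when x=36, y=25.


z = k·x/y
Solve for k using the known point: k = z·y/x = 123×5/14 = 615/14 ≈ 43.9286
Now evaluate at x=36, y=25:
z = k × 36 / 25 = (615 × 36) / (14 × 25) = 22140/350
≈ 63.2571

63.2571


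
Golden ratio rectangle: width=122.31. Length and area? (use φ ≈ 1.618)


φ = (1 + √5) / 2 ≈ 1.618
Length = width × φ = 122.31 × 1.618 = 197.89758
≈ 197.90
Area = width × length = 122.31 × 197.89758 = 24204.8530098 ≈ 24204.85
= Length: 197.90, Area: 24204.85

Length: 197.90, Area: 24204.85


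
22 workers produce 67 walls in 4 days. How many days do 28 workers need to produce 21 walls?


Days ∝ work / workers, so d₂ = d₁ × (m₁/m₂) × (w₂/w₁)
Workers factor (inverse): 22/28 ≈ 0.7857
Work factor (direct): 21/67 ≈ 0.3134
d₂ = 4 × 22/28 × 21/67 = (4 × 22 × 21) / (28 × 67) = 1848/1876
≈ 0.99 days

0.99 days


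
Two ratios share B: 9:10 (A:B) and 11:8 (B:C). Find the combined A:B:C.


Match B: multiply A:B by 11 → 99:110
Multiply B:C by 10 → 110:80
Combined: 99:110:80
GCD = 1
= 99:110:80

99:110:80


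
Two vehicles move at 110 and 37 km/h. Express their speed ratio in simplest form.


Ratio = 110:37
GCD = 1
Simplified = 110:37
Time ratio (same distance) = 37:110
Speed ratio = 110:37

110:37


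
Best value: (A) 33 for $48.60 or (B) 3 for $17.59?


Deal A: $48.60/33 = $1.4727/unit
Deal B: $17.59/3 = $5.8633/unit
A is cheaper per unit
= Deal A

Deal A


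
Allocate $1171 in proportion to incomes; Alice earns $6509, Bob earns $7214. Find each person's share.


Total income = 6509 + 7214 = $13723
Alice: $1171 × 6509/13723 = $555.42
Bob: $1171 × 7214/13723 = $615.58
= Alice: $555.42, Bob: $615.58

Alice: $555.42, Bob: $615.58


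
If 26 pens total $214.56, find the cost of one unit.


Unit rate = total / quantity
= 214.56 / 26
= $8.25 per unit

$8.25 per unit


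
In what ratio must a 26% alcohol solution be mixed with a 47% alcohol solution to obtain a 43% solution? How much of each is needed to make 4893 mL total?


Let x parts of 26% mix with y parts of 47%.
26x + 47y = 43(x + y)
26x + 47y = 43x + 43y
x(26 - 43) = y(43 - 47)
x/y = (47 - 43)/(43 - 26) = 4/17
Simplify: 4:17
Total parts = 21; one part = 4893/21 = 233.00 mL
26% solution: 4×233.00 = 932.00 mL
47% solution: 17×233.00 = 3961.00 mL
= ratio 4:17; 932.00 mL and 3961.00 mL

ratio 4:17; 932.00 mL and 3961.00 mL


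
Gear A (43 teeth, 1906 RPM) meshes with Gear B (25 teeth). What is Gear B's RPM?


Gear ratio = 43:25 = 43:25
RPM_B = RPM_A × (teeth_A / teeth_B)
= 1906 × (43/25)
= 3278.3 RPM

3278.3 RPM


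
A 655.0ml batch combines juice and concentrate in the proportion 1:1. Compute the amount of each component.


Total parts = 1 + 1 = 2
juice: 655.0 × 1/2 = 327.5ml
concentrate: 655.0 × 1/2 = 327.5ml
= 327.5ml and 327.5ml

327.5ml and 327.5ml


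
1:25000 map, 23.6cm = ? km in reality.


Real distance = map distance × scale
= 23.6cm × 25000
= 590000 cm = 5900.0 m
= 5.900 km

5.900 km


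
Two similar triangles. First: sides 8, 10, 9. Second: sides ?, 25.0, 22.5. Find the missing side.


Scale factor = 25.0/10 = 2.5
Missing side = 8 × 2.5
= 20.0

20.0


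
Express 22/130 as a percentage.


Percentage = (part / whole) × 100
= (22 / 130) × 100
≈ 16.92%

16.92%


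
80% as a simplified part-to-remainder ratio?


80% means 80 parts out of 100; remainder = 20
Part : remainder = 80:20
GCD = 20
= 4:1

4:1


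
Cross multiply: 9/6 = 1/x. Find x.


Cross multiply: 9 × x = 6 × 1
9x = 6
x = 6 / 9
= 0.67

0.67


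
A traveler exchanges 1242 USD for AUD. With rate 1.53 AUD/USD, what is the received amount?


Amount × rate = 1242 × 1.53
= 1900.26 AUD

1900.26 AUD


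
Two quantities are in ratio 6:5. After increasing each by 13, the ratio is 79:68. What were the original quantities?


Let A = 6k, B = 5k.
(6k + 13) / (5k + 13) = 79/68
Cross-multiply: 68(6k + 13) = 79(5k + 13)
408k + 884 = 395k + 1027
408k - 395k = 1027 - 884
13k = 143
k = 143/13 = 11
A = 6×11 = 66, B = 5×11 = 55
= A = 66, B = 55

A = 66, B = 55


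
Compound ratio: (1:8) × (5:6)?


Compound ratio = (1×5) : (8×6)
= 5:48
GCD = 1
= 5:48

5:48


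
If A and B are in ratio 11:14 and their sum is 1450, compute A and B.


Let A = 11k, B = 14k.
11k + 14k = 1450
25k = 1450 → k = 1450/25 = 58
A = 11×58 = 638, B = 14×58 = 812
= A = 638, B = 812

A = 638, B = 812


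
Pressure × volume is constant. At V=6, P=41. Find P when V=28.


Inverse proportion: x × y = constant
k = 6 × 41 = 246
y₂ = k / 28 = 246 / 28
= 8.79

8.79


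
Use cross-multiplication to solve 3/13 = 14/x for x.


Cross multiply: 3 × x = 13 × 14
3x = 182
x = 182 / 3
= 60.67

60.67


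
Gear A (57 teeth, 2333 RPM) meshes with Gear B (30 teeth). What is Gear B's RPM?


Gear ratio = 57:30 = 19:10
RPM_B = RPM_A × (teeth_A / teeth_B)
= 2333 × (57/30)
= 4432.7 RPM

4432.7 RPM


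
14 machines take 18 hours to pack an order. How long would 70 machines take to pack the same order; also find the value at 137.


Inverse proportion: x × y = constant
k = 14 × 18 = 252
At x=70: k/70 = 3.60
At x=137: k/137 = 1.84
= 3.60 and 1.84

3.60 and 1.84


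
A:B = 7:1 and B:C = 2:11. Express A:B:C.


Match B: multiply A:B by 2 → 14:2
Multiply B:C by 1 → 2:11
Combined: 14:2:11
GCD = 1
= 14:2:11

14:2:11


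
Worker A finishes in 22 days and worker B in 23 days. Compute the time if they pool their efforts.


Rate of A = 1/22 per day
Rate of B = 1/23 per day
Combined rate = 1/22 + 1/23 = 45/506 ≈ 0.0889 per day
Days = 1 / combined rate = 506/45
≈ 11.24 days

11.24 days


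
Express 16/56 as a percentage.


Percentage = (part / whole) × 100
= (16 / 56) × 100
≈ 28.57%

28.57%


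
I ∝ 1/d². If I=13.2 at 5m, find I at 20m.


I₁d₁² = I₂d₂²
I₂ = I₁ × (d₁/d₂)²
= 13.2 × (5/20)²
= 13.2 × 25/400
= 330/400
= 0.8250

0.8250


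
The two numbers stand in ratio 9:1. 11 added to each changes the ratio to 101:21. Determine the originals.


Let A = 9k, B = 1k.
(9k + 11) / (1k + 11) = 101/21
Cross-multiply: 21(9k + 11) = 101(1k + 11)
189k + 231 = 101k + 1111
189k - 101k = 1111 - 231
88k = 880
k = 880/88 = 10
A = 9×10 = 90, B = 1×10 = 10
= A = 90, B = 10

A = 90, B = 10


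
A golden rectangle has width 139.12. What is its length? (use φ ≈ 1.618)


φ = (1 + √5) / 2 ≈ 1.618
Length = width × φ = 139.12 × 1.618 = 225.09616
≈ 225.10

225.10


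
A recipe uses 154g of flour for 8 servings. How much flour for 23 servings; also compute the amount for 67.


Direct proportion: y/x = constant
k = 154/8 = 19.2500
y at x=23: k × 23 = 154 × 23 / 8 = 3542/8 = 442.75
y at x=67: k × 67 = 154 × 67 / 8 = 10318/8 = 1289.75
= 442.75 and 1289.75

442.75 and 1289.75


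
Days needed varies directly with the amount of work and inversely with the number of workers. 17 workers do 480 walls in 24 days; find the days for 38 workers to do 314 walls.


Days ∝ work / workers, so d₂ = d₁ × (m₁/m₂) × (w₂/w₁)
Workers factor (inverse): 17/38 ≈ 0.4474
Work factor (direct): 314/480 ≈ 0.6542
d₂ = 24 × 17/38 × 314/480 = (24 × 17 × 314) / (38 × 480) = 128112/18240
≈ 7.02 days

7.02 days


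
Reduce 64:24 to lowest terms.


GCD(64, 24) = 8
64/8 : 24/8
= 8:3

8:3


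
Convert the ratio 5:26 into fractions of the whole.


Total parts = 5 + 26 = 31
First part: 5/31 = 5/31
Second part: 26/31 = 26/31
= 5/31 and 26/31

5/31 and 26/31


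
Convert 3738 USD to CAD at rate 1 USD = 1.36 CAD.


Amount × rate = 3738 × 1.36
= 5083.68 CAD

5083.68 CAD


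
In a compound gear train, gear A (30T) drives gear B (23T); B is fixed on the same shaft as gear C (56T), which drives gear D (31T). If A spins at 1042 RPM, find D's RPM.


Stage 1: RPM_B = RPM_A × t_A/t_B = 1042 × 30/23 = 31260/23 ≈ 1359.13
B and C share a shaft → RPM_C = RPM_B
Stage 2: RPM_D = RPM_C × t_C/t_D = RPM_A × (t_A×t_C)/(t_B×t_D)
Overall ratio = (30×56)/(23×31) = 1680/713
RPM_D = 1042 × 1680/713 = 1750560/713
≈ 2455.20 RPM

2455.20 RPM


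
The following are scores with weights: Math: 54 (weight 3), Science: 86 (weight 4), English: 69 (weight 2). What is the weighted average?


Numerator = 54×3 + 86×4 + 69×2
= 162 + 344 + 138
= 644
Total weight = 9
Weighted avg = 644/9
= 71.56

71.56


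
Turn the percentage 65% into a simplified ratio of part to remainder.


65% means 65 parts out of 100; remainder = 35
Part : remainder = 65:35
GCD = 5
= 13:7

13:7


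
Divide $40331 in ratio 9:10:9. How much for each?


Total parts = 9 + 10 + 9 = 28
Part 1: 40331 × 9/28 = 12963.54
Part 2: 40331 × 10/28 = 14403.93
Part 3: 40331 × 9/28 = 12963.54
= Part 1: $12963.54, Part 2: $14403.93, Part 3: $12963.54

Part 1: $12963.54, Part 2: $14403.93, Part 3: $12963.54


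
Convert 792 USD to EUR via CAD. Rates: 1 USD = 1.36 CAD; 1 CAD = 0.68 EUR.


Step 1: 792 USD × 1.36 = 1077.12 CAD
Step 2: 1077.12 CAD × 0.68 = 732.44 EUR
Implied rate USD→EUR = 1.36 × 0.68 = 0.9248
= 732.44 EUR

732.44 EUR


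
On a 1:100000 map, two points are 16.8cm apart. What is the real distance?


Real distance = map distance × scale
= 16.8cm × 100000
= 1680000 cm = 16800.0 m
= 16.800 km

16.800 km


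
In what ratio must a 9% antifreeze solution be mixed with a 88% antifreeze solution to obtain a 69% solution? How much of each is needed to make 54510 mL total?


Let x parts of 9% mix with y parts of 88%.
9x + 88y = 69(x + y)
9x + 88y = 69x + 69y
x(9 - 69) = y(69 - 88)
x/y = (88 - 69)/(69 - 9) = 19/60
Simplify: 19:60
Total parts = 79; one part = 54510/79 = 690.00 mL
9% solution: 19×690.00 = 13110.00 mL
88% solution: 60×690.00 = 41400.00 mL
= ratio 19:60; 13110.00 mL and 41400.00 mL

ratio 19:60; 13110.00 mL and 41400.00 mL


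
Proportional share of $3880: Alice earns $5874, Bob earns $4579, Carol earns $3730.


Total income = 5874 + 4579 + 3730 = $14183
Alice: $3880 × 5874/14183 = $1606.93
Bob: $3880 × 4579/14183 = $1252.66
Carol: $3880 × 3730/14183 = $1020.40
= Alice: $1606.93, Bob: $1252.66, Carol: $1020.40

Alice: $1606.93, Bob: $1252.66, Carol: $1020.40


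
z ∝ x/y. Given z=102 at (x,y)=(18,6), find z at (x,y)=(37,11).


z = k·x/y
Solve for k using the known point: k = z·y/x = 102×6/18 = 612/18 = 34.0000
Now evaluate at x=37, y=11:
z = k × 37 / 11 = (612 × 37) / (18 × 11) = 22644/198
≈ 114.3636

114.3636


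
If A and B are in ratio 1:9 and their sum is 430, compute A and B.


Let A = 1k, B = 9k.
1k + 9k = 430
10k = 430 → k = 430/10 = 43
A = 1×43 = 43, B = 9×43 = 387
= A = 43, B = 387

A = 43, B = 387


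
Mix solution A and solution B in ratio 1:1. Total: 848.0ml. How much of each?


Total parts = 1 + 1 = 2
solution A: 848.0 × 1/2 = 424.0ml
solution B: 848.0 × 1/2 = 424.0ml
= 424.0ml and 424.0ml

424.0ml and 424.0ml


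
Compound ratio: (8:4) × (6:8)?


Compound ratio = (8×6) : (4×8)
= 48:32
GCD = 16
= 3:2

3:2


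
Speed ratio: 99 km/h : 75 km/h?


Ratio = 99:75
GCD = 3
Simplified = 33:25
Time ratio (same distance) = 25:33
Speed ratio = 33:25

33:25


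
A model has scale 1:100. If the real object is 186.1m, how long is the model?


Model size = real / scale
= 186.1 / 100
= 1.8610 m

1.8610 m


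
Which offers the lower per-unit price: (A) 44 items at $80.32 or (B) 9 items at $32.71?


Deal A: $80.32/44 = $1.8255/unit
Deal B: $32.71/9 = $3.6344/unit
A is cheaper per unit
= Deal A

Deal A


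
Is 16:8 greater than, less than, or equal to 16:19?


16/8 = 2.0000
16/19 = 0.8421
2.0000 > 0.8421, so 16:8 is greater
= greater than

greater than


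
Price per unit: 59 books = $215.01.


Unit rate = total / quantity
= 215.01 / 59
= $3.64 per unit

$3.64 per unit


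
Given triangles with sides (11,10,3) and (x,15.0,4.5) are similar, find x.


Scale factor = 15.0/10 = 1.5
Missing side = 11 × 1.5
= 16.5

16.5


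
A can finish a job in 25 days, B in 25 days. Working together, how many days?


Rate of A = 1/25 per day
Rate of B = 1/25 per day
Combined rate = 1/25 + 1/25 = 50/625 = 0.0800 per day
Days = 1 / combined rate = 625/50
= 12.50 days

12.50 days


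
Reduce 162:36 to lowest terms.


GCD(162, 36) = 18
162/18 : 36/18
= 9:2

9:2


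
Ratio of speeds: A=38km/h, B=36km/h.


Ratio = 38:36
GCD = 2
Simplified = 19:18
Time ratio (same distance) = 18:19
Speed ratio = 19:18

19:18


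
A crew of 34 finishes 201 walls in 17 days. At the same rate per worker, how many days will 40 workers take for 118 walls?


Days ∝ work / workers, so d₂ = d₁ × (m₁/m₂) × (w₂/w₁)
Workers factor (inverse): 34/40 = 0.8500
Work factor (direct): 118/201 ≈ 0.5871
d₂ = 17 × 34/40 × 118/201 = (17 × 34 × 118) / (40 × 201) = 68204/8040
≈ 8.48 days

8.48 days


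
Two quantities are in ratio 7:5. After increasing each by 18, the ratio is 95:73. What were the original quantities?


Let A = 7k, B = 5k.
(7k + 18) / (5k + 18) = 95/73
Cross-multiply: 73(7k + 18) = 95(5k + 18)
511k + 1314 = 475k + 1710
511k - 475k = 1710 - 1314
36k = 396
k = 396/36 = 11
A = 7×11 = 77, B = 5×11 = 55
= A = 77, B = 55

A = 77, B = 55


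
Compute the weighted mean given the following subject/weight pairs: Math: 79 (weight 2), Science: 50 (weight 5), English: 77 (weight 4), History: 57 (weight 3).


Numerator = 79×2 + 50×5 + 77×4 + 57×3
= 158 + 250 + 308 + 171
= 887
Total weight = 14
Weighted avg = 887/14
= 63.36

63.36


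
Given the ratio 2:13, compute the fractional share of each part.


Total parts = 2 + 13 = 15
First part: 2/15 = 2/15
Second part: 13/15 = 13/15
= 2/15 and 13/15

2/15 and 13/15


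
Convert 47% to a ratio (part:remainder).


47% means 47 parts out of 100; remainder = 53
Part : remainder = 47:53
GCD = 1
= 47:53

47:53


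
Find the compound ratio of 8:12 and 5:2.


Compound ratio = (8×5) : (12×2)
= 40:24
GCD = 8
= 5:3

5:3


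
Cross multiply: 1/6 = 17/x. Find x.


Cross multiply: 1 × x = 6 × 17
1x = 102
x = 102 / 1
= 102.00

102.00


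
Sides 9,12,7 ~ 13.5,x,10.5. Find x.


Scale factor = 13.5/9 = 1.5
Missing side = 12 × 1.5
= 18.0

18.0


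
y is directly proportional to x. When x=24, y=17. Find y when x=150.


Direct proportion: y/x = constant
k = 17/24 ≈ 0.7083
y₂ = k × 150 = 17 × 150 / 24 = 2550/24
= 106.25

106.25


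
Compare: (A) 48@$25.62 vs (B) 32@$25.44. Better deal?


Deal A: $25.62/48 = $0.5338/unit
Deal B: $25.44/32 = $0.7950/unit
A is cheaper per unit
= Deal A

Deal A


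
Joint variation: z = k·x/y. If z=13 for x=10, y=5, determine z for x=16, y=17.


z = k·x/y
Solve for k using the known point: k = z·y/x = 13×5/10 = 65/10 = 6.5000
Now evaluate at x=16, y=17:
z = k × 16 / 17 = (65 × 16) / (10 × 17) = 1040/170
≈ 6.1176

6.1176


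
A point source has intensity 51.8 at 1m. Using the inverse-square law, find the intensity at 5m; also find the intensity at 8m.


I₁d₁² = I₂d₂²
I at 5m = 51.8 × (1/5)² = 51.8 × 1/25 = 51.8/25 = 2.0720
I at 8m = 51.8 × (1/8)² = 51.8 × 1/64 = 51.8/64 ≈ 0.8094
= 2.0720 and 0.8094

2.0720 and 0.8094


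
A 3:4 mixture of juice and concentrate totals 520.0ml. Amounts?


Total parts = 3 + 4 = 7
juice: 520.0 × 3/7 = 222.9ml
concentrate: 520.0 × 4/7 = 297.1ml
= 222.9ml and 297.1ml

222.9ml and 297.1ml


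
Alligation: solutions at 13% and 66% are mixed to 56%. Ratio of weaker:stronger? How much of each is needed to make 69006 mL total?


Let x parts of 13% mix with y parts of 66%.
13x + 66y = 56(x + y)
13x + 66y = 56x + 56y
x(13 - 56) = y(56 - 66)
x/y = (66 - 56)/(56 - 13) = 10/43
Simplify: 10:43
Total parts = 53; one part = 69006/53 = 1302.00 mL
13% solution: 10×1302.00 = 13020.00 mL
66% solution: 43×1302.00 = 55986.00 mL
= ratio 10:43; 13020.00 mL and 55986.00 mL

ratio 10:43; 13020.00 mL and 55986.00 mL


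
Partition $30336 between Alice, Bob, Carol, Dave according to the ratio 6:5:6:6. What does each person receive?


Total parts = 6 + 5 + 6 + 6 = 23
Alice: 30336 × 6/23 = 7913.74
Bob: 30336 × 5/23 = 6594.78
Carol: 30336 × 6/23 = 7913.74
Dave: 30336 × 6/23 = 7913.74
= Alice: $7913.74, Bob: $6594.78, Carol: $7913.74, Dave: $7913.74

Alice: $7913.74, Bob: $6594.78, Carol: $7913.74, Dave: $7913.74


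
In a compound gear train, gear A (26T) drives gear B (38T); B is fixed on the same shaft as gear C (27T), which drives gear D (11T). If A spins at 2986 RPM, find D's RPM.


Stage 1: RPM_B = RPM_A × t_A/t_B = 2986 × 26/38 = 77636/38 ≈ 2043.05
B and C share a shaft → RPM_C = RPM_B
Stage 2: RPM_D = RPM_C × t_C/t_D = RPM_A × (t_A×t_C)/(t_B×t_D)
Overall ratio = (26×27)/(38×11) = 702/418
RPM_D = 2986 × 702/418 = 2096172/418
≈ 5014.77 RPM

5014.77 RPM


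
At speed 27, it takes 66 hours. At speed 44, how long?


Inverse proportion: x × y = constant
k = 27 × 66 = 1782
y₂ = k / 44 = 1782 / 44
= 40.50

40.50


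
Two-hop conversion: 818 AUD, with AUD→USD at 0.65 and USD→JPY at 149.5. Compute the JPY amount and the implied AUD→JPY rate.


Step 1: 818 AUD × 0.65 = 531.70 USD
Step 2: 531.70 USD × 149.5 = 79489.15 JPY
Implied rate AUD→JPY = 0.65 × 149.5 = 97.1750
= 79489.15 JPY; implied rate 97.1750 JPY/AUD

79489.15 JPY; implied rate 97.1750 JPY/AUD


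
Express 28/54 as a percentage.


Percentage = (part / whole) × 100
= (28 / 54) × 100
≈ 51.85%

51.85%


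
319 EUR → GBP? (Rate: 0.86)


Amount × rate = 319 × 0.86
= 274.34 GBP

274.34 GBP


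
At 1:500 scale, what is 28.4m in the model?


Model size = real / scale
= 28.4 / 500
= 0.0568 m

0.0568 m


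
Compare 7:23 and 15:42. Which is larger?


7/23 = 0.3043
15/42 = 0.3571
0.3043 < 0.3571, so 7:23 is less
= 15:42

15:42


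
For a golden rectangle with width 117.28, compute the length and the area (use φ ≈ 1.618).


φ = (1 + √5) / 2 ≈ 1.618
Length = width × φ = 117.28 × 1.618 = 189.75904
≈ 189.76
Area = width × length = 117.28 × 189.75904 = 22254.9402112 ≈ 22254.94
= Length: 189.76, Area: 22254.94

Length: 189.76, Area: 22254.94


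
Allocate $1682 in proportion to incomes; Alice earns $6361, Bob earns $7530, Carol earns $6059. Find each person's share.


Total income = 6361 + 7530 + 6059 = $19950
Alice: $1682 × 6361/19950 = $536.30
Bob: $1682 × 7530/19950 = $634.86
Carol: $1682 × 6059/19950 = $510.84
= Alice: $536.30, Bob: $634.86, Carol: $510.84

Alice: $536.30, Bob: $634.86, Carol: $510.84


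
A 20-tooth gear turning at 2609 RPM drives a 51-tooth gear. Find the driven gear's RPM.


Gear ratio = 20:51 = 20:51
RPM_B = RPM_A × (teeth_A / teeth_B)
= 2609 × (20/51)
= 1023.1 RPM

1023.1 RPM


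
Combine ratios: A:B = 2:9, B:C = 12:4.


Match B: multiply A:B by 12 → 24:108
Multiply B:C by 9 → 108:36
Combined: 24:108:36
GCD = 12
= 2:9:3

2:9:3


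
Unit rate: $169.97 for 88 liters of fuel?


Unit rate = total / quantity
= 169.97 / 88
= $1.93 per unit

$1.93 per unit


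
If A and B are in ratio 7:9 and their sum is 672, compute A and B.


Let A = 7k, B = 9k.
7k + 9k = 672
16k = 672 → k = 672/16 = 42
A = 7×42 = 294, B = 9×42 = 378
= A = 294, B = 378

A = 294, B = 378


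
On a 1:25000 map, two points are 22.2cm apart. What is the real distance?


Real distance = map distance × scale
= 22.2cm × 25000
= 555000 cm = 5550.0 m
= 5.550 km

5.550 km


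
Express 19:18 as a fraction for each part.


Total parts = 19 + 18 = 37
First part: 19/37 = 19/37
Second part: 18/37 = 18/37
= 19/37 and 18/37

19/37 and 18/37


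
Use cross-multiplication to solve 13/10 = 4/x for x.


Cross multiply: 13 × x = 10 × 4
13x = 40
x = 40 / 13
= 3.08

3.08


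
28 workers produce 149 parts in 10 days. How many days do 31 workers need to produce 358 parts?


Days ∝ work / workers, so d₂ = d₁ × (m₁/m₂) × (w₂/w₁)
Workers factor (inverse): 28/31 ≈ 0.9032
Work factor (direct): 358/149 ≈ 2.4027
d₂ = 10 × 28/31 × 358/149 = (10 × 28 × 358) / (31 × 149) = 100240/4619
≈ 21.70 days

21.70 days


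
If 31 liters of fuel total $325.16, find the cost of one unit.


Unit rate = total / quantity
= 325.16 / 31
= $10.49 per unit

$10.49 per unit


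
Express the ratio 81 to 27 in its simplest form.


GCD(81, 27) = 27
81/27 : 27/27
= 3:1

3:1


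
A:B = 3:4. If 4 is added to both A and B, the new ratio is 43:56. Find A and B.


Let A = 3k, B = 4k.
(3k + 4) / (4k + 4) = 43/56
Cross-multiply: 56(3k + 4) = 43(4k + 4)
168k + 224 = 172k + 172
168k - 172k = 172 - 224
-4k = -52
k = -52/-4 = 13
A = 3×13 = 39, B = 4×13 = 52
= A = 39, B = 52

A = 39, B = 52


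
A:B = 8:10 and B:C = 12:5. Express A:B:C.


Match B: multiply A:B by 12 → 96:120
Multiply B:C by 10 → 120:50
Combined: 96:120:50
GCD = 2
= 48:60:25

48:60:25


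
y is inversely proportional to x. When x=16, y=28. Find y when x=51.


Inverse proportion: x × y = constant
k = 16 × 28 = 448
y₂ = k / 51 = 448 / 51
= 8.78

8.78


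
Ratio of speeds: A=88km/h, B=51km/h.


Ratio = 88:51
GCD = 1
Simplified = 88:51
Time ratio (same distance) = 51:88
Speed ratio = 88:51

88:51


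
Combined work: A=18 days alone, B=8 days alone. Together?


Rate of A = 1/18 per day
Rate of B = 1/8 per day
Combined rate = 1/18 + 1/8 = 26/144 ≈ 0.1806 per day
Days = 1 / combined rate = 144/26
≈ 5.54 days

5.54 days


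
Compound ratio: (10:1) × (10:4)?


Compound ratio = (10×10) : (1×4)
= 100:4
GCD = 4
= 25:1

25:1


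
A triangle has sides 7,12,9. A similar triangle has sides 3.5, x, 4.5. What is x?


Scale factor = 3.5/7 = 0.5
Missing side = 12 × 0.5
= 6.0

6.0


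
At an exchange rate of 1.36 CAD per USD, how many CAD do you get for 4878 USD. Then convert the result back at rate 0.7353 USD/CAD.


Amount × rate = 4878 × 1.36 = 6634.08 CAD
Round-trip: 6634.08 × 0.7353 = 4878.04 USD
= 6634.08 CAD, then 4878.04 USD

6634.08 CAD, then 4878.04 USD


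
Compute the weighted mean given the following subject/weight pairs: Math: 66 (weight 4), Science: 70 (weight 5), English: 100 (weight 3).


Numerator = 66×4 + 70×5 + 100×3
= 264 + 350 + 300
= 914
Total weight = 12
Weighted avg = 914/12
= 76.17

76.17


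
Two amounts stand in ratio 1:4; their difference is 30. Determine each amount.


Let A = 1k, B = 4k.
4k - 1k = 30
3k = 30 → k = 30/3 = 10
A = 1×10 = 10, B = 4×10 = 40
= A = 10, B = 40

A = 10, B = 40


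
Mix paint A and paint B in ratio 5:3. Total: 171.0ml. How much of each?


Total parts = 5 + 3 = 8
paint A: 171.0 × 5/8 = 106.9ml
paint B: 171.0 × 3/8 = 64.1ml
= 106.9ml and 64.1ml

106.9ml and 64.1ml


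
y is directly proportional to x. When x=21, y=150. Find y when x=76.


Direct proportion: y/x = constant
k = 150/21 ≈ 7.1429
y₂ = k × 76 = 150 × 76 / 21 = 11400/21
≈ 542.86

542.86


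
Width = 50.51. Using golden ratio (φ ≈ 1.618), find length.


φ = (1 + √5) / 2 ≈ 1.618
Length = width × φ = 50.51 × 1.618 = 81.72518
≈ 81.73

81.73


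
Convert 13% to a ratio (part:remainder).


13% means 13 parts out of 100; remainder = 87
Part : remainder = 13:87
GCD = 1
= 13:87

13:87


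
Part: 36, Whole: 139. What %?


Percentage = (part / whole) × 100
= (36 / 139) × 100
≈ 25.90%

25.90%


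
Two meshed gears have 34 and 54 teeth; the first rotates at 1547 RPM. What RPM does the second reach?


Gear ratio = 34:54 = 17:27
RPM_B = RPM_A × (teeth_A / teeth_B)
= 1547 × (34/54)
= 974.0 RPM

974.0 RPM


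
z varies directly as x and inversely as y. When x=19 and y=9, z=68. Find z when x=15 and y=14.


z = k·x/y
Solve for k using the known point: k = z·y/x = 68×9/19 = 612/19 ≈ 32.2105
Now evaluate at x=15, y=14:
z = k × 15 / 14 = (612 × 15) / (19 × 14) = 9180/266
≈ 34.5113

34.5113


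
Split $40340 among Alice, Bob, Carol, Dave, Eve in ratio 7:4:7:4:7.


Total parts = 7 + 4 + 7 + 4 + 7 = 29
Alice: 40340 × 7/29 = 9737.24
Bob: 40340 × 4/29 = 5564.14
Carol: 40340 × 7/29 = 9737.24
Dave: 40340 × 4/29 = 5564.14
Eve: 40340 × 7/29 = 9737.24
= Alice: $9737.24, Bob: $5564.14, Carol: $9737.24, Dave: $5564.14, Eve: $9737.24

Alice: $9737.24, Bob: $5564.14, Carol: $9737.24, Dave: $5564.14, Eve: $9737.24


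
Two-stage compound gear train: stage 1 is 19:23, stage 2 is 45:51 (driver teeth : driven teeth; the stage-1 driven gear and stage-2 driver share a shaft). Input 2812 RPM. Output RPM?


Stage 1: RPM_B = RPM_A × t_A/t_B = 2812 × 19/23 = 53428/23 ≈ 2322.96
B and C share a shaft → RPM_C = RPM_B
Stage 2: RPM_D = RPM_C × t_C/t_D = RPM_A × (t_A×t_C)/(t_B×t_D)
Overall ratio = (19×45)/(23×51) = 855/1173
RPM_D = 2812 × 855/1173 = 2404260/1173
≈ 2049.67 RPM

2049.67 RPM


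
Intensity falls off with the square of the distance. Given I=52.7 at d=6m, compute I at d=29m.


I₁d₁² = I₂d₂²
I₂ = I₁ × (d₁/d₂)²
= 52.7 × (6/29)²
= 52.7 × 36/841
= 1897.2/841
≈ 2.2559

2.2559


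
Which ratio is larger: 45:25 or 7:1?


45/25 = 1.8000
7/1 = 7.0000
1.8000 < 7.0000, so 45:25 is less
= 7:1

7:1


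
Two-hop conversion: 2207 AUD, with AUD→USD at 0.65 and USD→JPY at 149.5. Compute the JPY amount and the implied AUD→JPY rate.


Step 1: 2207 AUD × 0.65 = 1434.55 USD
Step 2: 1434.55 USD × 149.5 = 214465.23 JPY
Implied rate AUD→JPY = 0.65 × 149.5 = 97.1750
= 214465.23 JPY; implied rate 97.1750 JPY/AUD

214465.23 JPY; implied rate 97.1750 JPY/AUD


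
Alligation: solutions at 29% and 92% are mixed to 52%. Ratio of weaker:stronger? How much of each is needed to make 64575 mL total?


Let x parts of 29% mix with y parts of 92%.
29x + 92y = 52(x + y)
29x + 92y = 52x + 52y
x(29 - 52) = y(52 - 92)
x/y = (92 - 52)/(52 - 29) = 40/23
Simplify: 40:23
Total parts = 63; one part = 64575/63 = 1025.00 mL
29% solution: 40×1025.00 = 41000.00 mL
92% solution: 23×1025.00 = 23575.00 mL
= ratio 40:23; 41000.00 mL and 23575.00 mL

ratio 40:23; 41000.00 mL and 23575.00 mL


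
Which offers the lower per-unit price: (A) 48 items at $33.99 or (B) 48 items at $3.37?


Deal A: $33.99/48 = $0.7081/unit
Deal B: $3.37/48 = $0.0702/unit
B is cheaper per unit
= Deal B

Deal B


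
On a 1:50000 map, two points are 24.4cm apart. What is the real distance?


Real distance = map distance × scale
= 24.4cm × 50000
= 1220000 cm = 12200.0 m
= 12.200 km

12.200 km


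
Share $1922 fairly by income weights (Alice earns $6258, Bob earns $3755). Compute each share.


Total income = 6258 + 3755 = $10013
Alice: $1922 × 6258/10013 = $1201.23
Bob: $1922 × 3755/10013 = $720.77
= Alice: $1201.23, Bob: $720.77

Alice: $1201.23, Bob: $720.77


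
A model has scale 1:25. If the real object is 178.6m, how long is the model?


Model size = real / scale
= 178.6 / 25
= 7.1440 m

7.1440 m


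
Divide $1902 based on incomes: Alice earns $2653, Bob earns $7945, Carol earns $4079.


Total income = 2653 + 7945 + 4079 = $14677
Alice: $1902 × 2653/14677 = $343.80
Bob: $1902 × 7945/14677 = $1029.60
Carol: $1902 × 4079/14677 = $528.60
= Alice: $343.80, Bob: $1029.60, Carol: $528.60

Alice: $343.80, Bob: $1029.60, Carol: $528.60


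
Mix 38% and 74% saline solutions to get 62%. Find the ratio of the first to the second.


Let x parts of 38% mix with y parts of 74%.
38x + 74y = 62(x + y)
38x + 74y = 62x + 62y
x(38 - 62) = y(62 - 74)
x/y = (74 - 62)/(62 - 38) = 12/24
Simplify: 1:2
= 1:2

1:2


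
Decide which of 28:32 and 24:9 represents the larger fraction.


28/32 = 0.8750
24/9 = 2.6667
0.8750 < 2.6667, so 28:32 is less
= 24:9

24:9


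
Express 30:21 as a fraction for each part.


Total parts = 30 + 21 = 51
First part: 30/51 = 10/17
Second part: 21/51 = 7/17
= 10/17 and 7/17

10/17 and 7/17


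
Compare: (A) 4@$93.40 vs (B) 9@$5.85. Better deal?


Deal A: $93.40/4 = $23.3500/unit
Deal B: $5.85/9 = $0.6500/unit
B is cheaper per unit
= Deal B

Deal B


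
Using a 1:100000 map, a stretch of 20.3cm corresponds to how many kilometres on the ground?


Real distance = map distance × scale
= 20.3cm × 100000
= 2030000 cm = 20300.0 m
= 20.300 km

20.300 km


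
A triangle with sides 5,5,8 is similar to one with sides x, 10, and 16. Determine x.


Scale factor = 10/5 = 2
Missing side = 5 × 2
= 10.0

10.0


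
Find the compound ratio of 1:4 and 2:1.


Compound ratio = (1×2) : (4×1)
= 2:4
GCD = 2
= 1:2

1:2


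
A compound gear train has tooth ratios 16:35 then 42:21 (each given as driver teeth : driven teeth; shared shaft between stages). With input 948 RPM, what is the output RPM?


Stage 1: RPM_B = RPM_A × t_A/t_B = 948 × 16/35 = 15168/35 ≈ 433.37
B and C share a shaft → RPM_C = RPM_B
Stage 2: RPM_D = RPM_C × t_C/t_D = RPM_A × (t_A×t_C)/(t_B×t_D)
Overall ratio = (16×42)/(35×21) = 672/735
RPM_D = 948 × 672/735 = 637056/735
≈ 866.74 RPM

866.74 RPM


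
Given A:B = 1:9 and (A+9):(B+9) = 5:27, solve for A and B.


Let A = 1k, B = 9k.
(1k + 9) / (9k + 9) = 5/27
Cross-multiply: 27(1k + 9) = 5(9k + 9)
27k + 243 = 45k + 45
27k - 45k = 45 - 243
-18k = -198
k = -198/-18 = 11
A = 1×11 = 11, B = 9×11 = 99
= A = 11, B = 99

A = 11, B = 99


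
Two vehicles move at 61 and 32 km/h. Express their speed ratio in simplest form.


Ratio = 61:32
GCD = 1
Simplified = 61:32
Time ratio (same distance) = 32:61
Speed ratio = 61:32

61:32


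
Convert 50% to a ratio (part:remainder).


50% means 50 parts out of 100; remainder = 50
Part : remainder = 50:50
GCD = 50
= 1:1

1:1


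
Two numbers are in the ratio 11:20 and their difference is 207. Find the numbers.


Let A = 11k, B = 20k.
20k - 11k = 207
9k = 207 → k = 207/9 = 23
A = 11×23 = 253, B = 20×23 = 460
= A = 253, B = 460

A = 253, B = 460


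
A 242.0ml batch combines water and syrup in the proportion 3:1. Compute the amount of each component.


Total parts = 3 + 1 = 4
water: 242.0 × 3/4 = 181.5ml
syrup: 242.0 × 1/4 = 60.5ml
= 181.5ml and 60.5ml

181.5ml and 60.5ml


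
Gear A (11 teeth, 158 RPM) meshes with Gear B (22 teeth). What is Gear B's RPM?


Gear ratio = 11:22 = 1:2
RPM_B = RPM_A × (teeth_A / teeth_B)
= 158 × (11/22)
= 79.0 RPM

79.0 RPM


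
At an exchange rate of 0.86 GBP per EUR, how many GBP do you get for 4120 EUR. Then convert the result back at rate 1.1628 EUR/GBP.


Amount × rate = 4120 × 0.86 = 3543.20 GBP
Round-trip: 3543.20 × 1.1628 = 4120.03 EUR
= 3543.20 GBP, then 4120.03 EUR

3543.20 GBP, then 4120.03 EUR


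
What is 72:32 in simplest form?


GCD(72, 32) = 8
72/8 : 32/8
= 9:4

9:4


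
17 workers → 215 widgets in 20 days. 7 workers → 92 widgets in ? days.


Days ∝ work / workers, so d₂ = d₁ × (m₁/m₂) × (w₂/w₁)
Workers factor (inverse): 17/7 ≈ 2.4286
Work factor (direct): 92/215 ≈ 0.4279
d₂ = 20 × 17/7 × 92/215 = (20 × 17 × 92) / (7 × 215) = 31280/1505
≈ 20.78 days

20.78 days


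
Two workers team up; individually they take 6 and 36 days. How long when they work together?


Rate of A = 1/6 per day
Rate of B = 1/36 per day
Combined rate = 1/6 + 1/36 = 42/216 ≈ 0.1944 per day
Days = 1 / combined rate = 216/42
≈ 5.14 days

5.14 days


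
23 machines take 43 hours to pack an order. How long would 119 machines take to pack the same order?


Inverse proportion: x × y = constant
k = 23 × 43 = 989
y₂ = k / 119 = 989 / 119
= 8.31

8.31


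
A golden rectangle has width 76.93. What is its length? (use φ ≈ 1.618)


φ = (1 + √5) / 2 ≈ 1.618
Length = width × φ = 76.93 × 1.618 = 124.47274
≈ 124.47

124.47


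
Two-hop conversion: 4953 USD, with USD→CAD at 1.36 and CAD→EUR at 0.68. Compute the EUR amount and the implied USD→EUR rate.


Step 1: 4953 USD × 1.36 = 6736.08 CAD
Step 2: 6736.08 CAD × 0.68 = 4580.53 EUR
Implied rate USD→EUR = 1.36 × 0.68 = 0.9248
= 4580.53 EUR; implied rate 0.9248 EUR/USD

4580.53 EUR; implied rate 0.9248 EUR/USD


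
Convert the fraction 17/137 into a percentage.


Percentage = (part / whole) × 100
= (17 / 137) × 100
≈ 12.41%

12.41%


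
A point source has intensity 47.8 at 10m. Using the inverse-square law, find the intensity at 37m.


I₁d₁² = I₂d₂²
I₂ = I₁ × (d₁/d₂)²
= 47.8 × (10/37)²
= 47.8 × 100/1369
= 4780/1369
≈ 3.4916

3.4916


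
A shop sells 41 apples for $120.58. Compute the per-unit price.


Unit rate = total / quantity
= 120.58 / 41
= $2.94 per unit

$2.94 per unit


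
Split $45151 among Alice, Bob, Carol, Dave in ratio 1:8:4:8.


Total parts = 1 + 8 + 4 + 8 = 21
Alice: 45151 × 1/21 = 2150.05
Bob: 45151 × 8/21 = 17200.38
Carol: 45151 × 4/21 = 8600.19
Dave: 45151 × 8/21 = 17200.38
= Alice: $2150.05, Bob: $17200.38, Carol: $8600.19, Dave: $17200.38

Alice: $2150.05, Bob: $17200.38, Carol: $8600.19, Dave: $17200.38


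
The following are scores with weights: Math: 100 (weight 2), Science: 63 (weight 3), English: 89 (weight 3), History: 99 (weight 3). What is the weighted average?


Numerator = 100×2 + 63×3 + 89×3 + 99×3
= 200 + 189 + 267 + 297
= 953
Total weight = 11
Weighted avg = 953/11
= 86.64

86.64


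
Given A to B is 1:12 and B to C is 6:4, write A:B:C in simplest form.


Match B: multiply A:B by 6 → 6:72
Multiply B:C by 12 → 72:48
Combined: 6:72:48
GCD = 6
= 1:12:8

1:12:8


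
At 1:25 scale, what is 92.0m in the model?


Model size = real / scale
= 92.0 / 25
= 3.6800 m

3.6800 m


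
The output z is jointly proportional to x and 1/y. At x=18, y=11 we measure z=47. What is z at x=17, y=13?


z = k·x/y
Solve for k using the known point: k = z·y/x = 47×11/18 = 517/18 ≈ 28.7222
Now evaluate at x=17, y=13:
z = k × 17 / 13 = (517 × 17) / (18 × 13) = 8789/234
≈ 37.5598

37.5598


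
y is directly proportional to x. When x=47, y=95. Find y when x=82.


Direct proportion: y/x = constant
k = 95/47 ≈ 2.0213
y₂ = k × 82 = 95 × 82 / 47 = 7790/47
≈ 165.74

165.74


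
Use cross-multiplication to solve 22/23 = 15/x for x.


Cross multiply: 22 × x = 23 × 15
22x = 345
x = 345 / 22
= 15.68

15.68


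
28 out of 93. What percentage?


Percentage = (part / whole) × 100
= (28 / 93) × 100
≈ 30.11%

30.11%


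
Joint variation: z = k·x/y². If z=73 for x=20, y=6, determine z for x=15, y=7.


z = k·x/y²
Solve for k using the known point: k = z·y²/x = 73×36/20 = 2628/20 = 131.4000
Now evaluate at x=15, y=7:
z = k × 15 / 49 = (2628 × 15) / (20 × 49) = 39420/980
≈ 40.2245

40.2245


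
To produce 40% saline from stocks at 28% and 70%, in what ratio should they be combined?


Let x parts of 28% mix with y parts of 70%.
28x + 70y = 40(x + y)
28x + 70y = 40x + 40y
x(28 - 40) = y(40 - 70)
x/y = (70 - 40)/(40 - 28) = 30/12
Simplify: 5:2
= 5:2

5:2


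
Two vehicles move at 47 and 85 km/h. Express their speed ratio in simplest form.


Ratio = 47:85
GCD = 1
Simplified = 47:85
Time ratio (same distance) = 85:47
Speed ratio = 47:85

47:85


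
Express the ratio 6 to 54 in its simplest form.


GCD(6, 54) = 6
6/6 : 54/6
= 1:9

1:9


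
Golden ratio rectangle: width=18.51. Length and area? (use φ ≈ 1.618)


φ = (1 + √5) / 2 ≈ 1.618
Length = width × φ = 18.51 × 1.618 = 29.94918
≈ 29.95
Area = width × length = 18.51 × 29.94918 = 554.3593218 ≈ 554.36
= Length: 29.95, Area: 554.36

Length: 29.95, Area: 554.36


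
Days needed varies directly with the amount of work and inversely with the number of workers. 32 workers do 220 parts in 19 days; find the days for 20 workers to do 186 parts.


Days ∝ work / workers, so d₂ = d₁ × (m₁/m₂) × (w₂/w₁)
Workers factor (inverse): 32/20 = 1.6000
Work factor (direct): 186/220 ≈ 0.8455
d₂ = 19 × 32/20 × 186/220 = (19 × 32 × 186) / (20 × 220) = 113088/4400
≈ 25.70 days

25.70 days


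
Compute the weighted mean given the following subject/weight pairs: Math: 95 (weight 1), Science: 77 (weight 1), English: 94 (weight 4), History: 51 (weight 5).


Numerator = 95×1 + 77×1 + 94×4 + 51×5
= 95 + 77 + 376 + 255
= 803
Total weight = 11
Weighted avg = 803/11
= 73.00

73.00


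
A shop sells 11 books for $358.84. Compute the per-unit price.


Unit rate = total / quantity
= 358.84 / 11
= $32.62 per unit

$32.62 per unit


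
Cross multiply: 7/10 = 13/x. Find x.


Cross multiply: 7 × x = 10 × 13
7x = 130
x = 130 / 7
= 18.57

18.57


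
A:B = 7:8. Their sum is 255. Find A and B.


Let A = 7k, B = 8k.
7k + 8k = 255
15k = 255 → k = 255/15 = 17
A = 7×17 = 119, B = 8×17 = 136
= A = 119, B = 136

A = 119, B = 136


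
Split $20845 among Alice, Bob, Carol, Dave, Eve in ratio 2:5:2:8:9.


Total parts = 2 + 5 + 2 + 8 + 9 = 26
Alice: 20845 × 2/26 = 1603.46
Bob: 20845 × 5/26 = 4008.65
Carol: 20845 × 2/26 = 1603.46
Dave: 20845 × 8/26 = 6413.85
Eve: 20845 × 9/26 = 7215.58
= Alice: $1603.46, Bob: $4008.65, Carol: $1603.46, Dave: $6413.85, Eve: $7215.58

Alice: $1603.46, Bob: $4008.65, Carol: $1603.46, Dave: $6413.85, Eve: $7215.58


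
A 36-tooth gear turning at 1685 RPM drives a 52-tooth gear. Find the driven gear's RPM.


Gear ratio = 36:52 = 9:13
RPM_B = RPM_A × (teeth_A / teeth_B)
= 1685 × (36/52)
= 1166.5 RPM

1166.5 RPM


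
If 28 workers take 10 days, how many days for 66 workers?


Inverse proportion: x × y = constant
k = 28 × 10 = 280
y₂ = k / 66 = 280 / 66
= 4.24

4.24


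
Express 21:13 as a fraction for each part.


Total parts = 21 + 13 = 34
First part: 21/34 = 21/34
Second part: 13/34 = 13/34
= 21/34 and 13/34

21/34 and 13/34


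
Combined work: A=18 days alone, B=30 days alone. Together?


Rate of A = 1/18 per day
Rate of B = 1/30 per day
Combined rate = 1/18 + 1/30 = 48/540 ≈ 0.0889 per day
Days = 1 / combined rate = 540/48
= 11.25 days

11.25 days


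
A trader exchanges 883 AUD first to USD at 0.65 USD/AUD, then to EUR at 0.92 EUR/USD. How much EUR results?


Step 1: 883 AUD × 0.65 = 573.95 USD
Step 2: 573.95 USD × 0.92 = 528.03 EUR
Implied rate AUD→EUR = 0.65 × 0.92 = 0.5980
= 528.03 EUR

528.03 EUR


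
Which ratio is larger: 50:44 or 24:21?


50/44 = 1.1364
24/21 = 1.1429
1.1364 < 1.1429, so 50:44 is less
= 24:21

24:21


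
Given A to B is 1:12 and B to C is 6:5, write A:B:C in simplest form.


Match B: multiply A:B by 6 → 6:72
Multiply B:C by 12 → 72:60
Combined: 6:72:60
GCD = 6
= 1:12:10

1:12:10


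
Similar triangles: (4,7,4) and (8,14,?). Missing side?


Scale factor = 8/4 = 2
Missing side = 4 × 2
= 8.0

8.0


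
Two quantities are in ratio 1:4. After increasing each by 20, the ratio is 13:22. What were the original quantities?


Let A = 1k, B = 4k.
(1k + 20) / (4k + 20) = 13/22
Cross-multiply: 22(1k + 20) = 13(4k + 20)
22k + 440 = 52k + 260
22k - 52k = 260 - 440
-30k = -180
k = -180/-30 = 6
A = 1×6 = 6, B = 4×6 = 24
= A = 6, B = 24

A = 6, B = 24
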